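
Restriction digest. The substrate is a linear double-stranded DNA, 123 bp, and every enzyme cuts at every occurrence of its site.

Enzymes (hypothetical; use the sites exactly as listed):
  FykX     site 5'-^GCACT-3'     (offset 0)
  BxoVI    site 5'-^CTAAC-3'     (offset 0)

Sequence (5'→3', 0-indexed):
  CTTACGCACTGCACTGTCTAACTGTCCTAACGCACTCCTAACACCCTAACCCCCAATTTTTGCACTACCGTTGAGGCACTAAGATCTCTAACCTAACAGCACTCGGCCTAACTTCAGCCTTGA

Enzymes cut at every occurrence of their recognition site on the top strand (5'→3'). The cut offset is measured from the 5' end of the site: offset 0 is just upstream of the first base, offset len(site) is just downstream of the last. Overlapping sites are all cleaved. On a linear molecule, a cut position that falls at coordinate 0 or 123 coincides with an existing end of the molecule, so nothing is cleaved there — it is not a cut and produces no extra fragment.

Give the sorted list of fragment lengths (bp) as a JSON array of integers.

[5,5,5,5,6,6,7,8,9,9,12,14,16,16]

Scan for sites:
  FykX GCACT/0: at [5, 10, 31, 61, 75, 98] ⇒ [5, 10, 31, 61, 75, 98]
  BxoVI CTAAC/0: at [17, 26, 37, 45, 87, 92, 107] ⇒ [17, 26, 37, 45, 87, 92, 107]

Pooled cuts: [5, 10, 17, 26, 31, 37, 45, 61, 75, 87, 92, 98, 107]

Fragments:
  [0,5): 5 bp
  [5,10): 5 bp
  [10,17): 7 bp
  [17,26): 9 bp
  [26,31): 5 bp
  [31,37): 6 bp
  [37,45): 8 bp
  [45,61): 16 bp
  [61,75): 14 bp
  [75,87): 12 bp
  [87,92): 5 bp
  [92,98): 6 bp
  [98,107): 9 bp
  [107,123): 16 bp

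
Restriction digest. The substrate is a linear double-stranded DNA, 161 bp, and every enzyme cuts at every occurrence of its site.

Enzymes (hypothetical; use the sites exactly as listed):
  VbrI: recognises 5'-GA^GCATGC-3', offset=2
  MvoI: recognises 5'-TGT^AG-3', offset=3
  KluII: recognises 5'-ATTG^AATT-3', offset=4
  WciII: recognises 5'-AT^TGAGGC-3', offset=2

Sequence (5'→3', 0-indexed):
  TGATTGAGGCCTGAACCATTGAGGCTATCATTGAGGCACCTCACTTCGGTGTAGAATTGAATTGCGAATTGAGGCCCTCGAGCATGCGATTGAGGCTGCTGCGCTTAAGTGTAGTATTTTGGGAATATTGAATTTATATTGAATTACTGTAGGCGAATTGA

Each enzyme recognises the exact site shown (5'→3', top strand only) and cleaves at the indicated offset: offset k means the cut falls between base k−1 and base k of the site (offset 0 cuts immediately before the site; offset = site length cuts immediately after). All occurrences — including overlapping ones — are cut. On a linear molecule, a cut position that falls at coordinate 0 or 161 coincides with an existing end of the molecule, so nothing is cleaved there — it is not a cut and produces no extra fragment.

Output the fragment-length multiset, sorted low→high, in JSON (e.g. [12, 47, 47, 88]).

Per-enzyme occurrences:
  VbrI (GAGCATGC, off=2): starts [79] → cuts [81]
  MvoI (TGTAG, off=3): starts [49, 109, 147] → cuts [52, 112, 150]
  KluII (ATTGAATT, off=4): starts [55, 126, 137] → cuts [59, 130, 141]
  WciII (ATTGAGGC, off=2): starts [2, 17, 29, 67, 88] → cuts [4, 19, 31, 69, 90]

Pooled cuts: [4, 19, 31, 52, 59, 69, 81, 90, 112, 130, 141, 150]

Fragment lengths:
  [0,4): 4 bp
  [4,19): 15 bp
  [19,31): 12 bp
  [31,52): 21 bp
  [52,59): 7 bp
  [59,69): 10 bp
  [69,81): 12 bp
  [81,90): 9 bp
  [90,112): 22 bp
  [112,130): 18 bp
  [130,141): 11 bp
  [141,150): 9 bp
  [150,161): 11 bp

[4,7,9,9,10,11,11,12,12,15,18,21,22]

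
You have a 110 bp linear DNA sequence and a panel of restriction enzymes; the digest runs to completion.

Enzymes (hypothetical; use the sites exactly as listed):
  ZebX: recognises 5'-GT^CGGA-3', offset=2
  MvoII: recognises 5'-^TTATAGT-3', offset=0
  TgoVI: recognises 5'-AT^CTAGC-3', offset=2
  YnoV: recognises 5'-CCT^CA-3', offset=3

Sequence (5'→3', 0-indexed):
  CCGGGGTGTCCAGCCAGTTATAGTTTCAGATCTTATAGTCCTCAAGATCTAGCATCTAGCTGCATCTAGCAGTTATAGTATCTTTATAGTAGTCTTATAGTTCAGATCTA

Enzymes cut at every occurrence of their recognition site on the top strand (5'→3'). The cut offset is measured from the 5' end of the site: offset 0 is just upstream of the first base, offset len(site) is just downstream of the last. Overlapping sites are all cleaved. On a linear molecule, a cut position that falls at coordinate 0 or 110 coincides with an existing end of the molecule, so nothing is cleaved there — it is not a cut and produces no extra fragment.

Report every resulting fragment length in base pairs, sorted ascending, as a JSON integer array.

[6,7,7,10,10,11,11,15,16,17]

Per-enzyme occurrences:
  ZebX (GTCGGA, off=2): no sites
  MvoII (TTATAGT, off=0): starts [17, 32, 72, 83, 94] → cuts [17, 32, 72, 83, 94]
  TgoVI (ATCTAGC, off=2): starts [46, 53, 63] → cuts [48, 55, 65]
  YnoV (CCTCA, off=3): starts [39] → cuts [42]

All cut coordinates (distinct, sorted): [17, 32, 42, 48, 55, 65, 72, 83, 94]

Fragment lengths:
  [0,17): 17 bp
  [17,32): 15 bp
  [32,42): 10 bp
  [42,48): 6 bp
  [48,55): 7 bp
  [55,65): 10 bp
  [65,72): 7 bp
  [72,83): 11 bp
  [83,94): 11 bp
  [94,110): 16 bp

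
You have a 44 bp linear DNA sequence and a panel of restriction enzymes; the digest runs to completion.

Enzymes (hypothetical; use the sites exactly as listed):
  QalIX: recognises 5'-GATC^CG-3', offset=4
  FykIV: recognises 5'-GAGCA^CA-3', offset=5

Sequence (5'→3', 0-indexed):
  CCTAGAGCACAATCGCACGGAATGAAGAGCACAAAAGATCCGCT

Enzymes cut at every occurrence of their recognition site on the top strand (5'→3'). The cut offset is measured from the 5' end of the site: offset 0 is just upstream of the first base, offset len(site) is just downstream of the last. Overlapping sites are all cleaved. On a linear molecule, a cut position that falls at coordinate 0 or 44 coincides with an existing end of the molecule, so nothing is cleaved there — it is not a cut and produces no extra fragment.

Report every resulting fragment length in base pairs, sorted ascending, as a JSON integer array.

[4,9,9,22]

Scan for sites:
  QalIX GATCCG/4: at [36] ⇒ [40]
  FykIV GAGCACA/5: at [4, 26] ⇒ [9, 31]

Pooled cuts: [9, 31, 40]

Fragment lengths:
  [0,9): 9 bp
  [9,31): 22 bp
  [31,40): 9 bp
  [40,44): 4 bp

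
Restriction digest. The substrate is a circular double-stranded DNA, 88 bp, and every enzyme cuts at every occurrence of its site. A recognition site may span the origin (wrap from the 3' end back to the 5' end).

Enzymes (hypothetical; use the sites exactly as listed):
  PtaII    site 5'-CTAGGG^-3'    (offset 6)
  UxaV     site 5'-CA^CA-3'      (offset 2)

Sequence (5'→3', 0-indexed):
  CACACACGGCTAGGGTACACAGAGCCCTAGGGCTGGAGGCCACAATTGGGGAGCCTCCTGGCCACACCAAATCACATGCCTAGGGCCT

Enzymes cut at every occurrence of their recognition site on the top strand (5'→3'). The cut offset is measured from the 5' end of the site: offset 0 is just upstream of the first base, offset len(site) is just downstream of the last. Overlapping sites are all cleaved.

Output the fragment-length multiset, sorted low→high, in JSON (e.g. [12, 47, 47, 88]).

[2,4,5,10,10,11,11,13,22]

Scan for sites:
  PtaII (CTAGGG, off=6): starts [9, 26, 79] → cuts [15, 32, 85]
  UxaV (CACA, off=2): starts [0, 2, 17, 40, 62, 72] → cuts [2, 4, 19, 42, 64, 74]

Pooled cuts: [2, 4, 15, 19, 32, 42, 64, 74, 85]

Fragment lengths:
  2→4: 2 bp
  4→15: 11 bp
  15→19: 4 bp
  19→32: 13 bp
  32→42: 10 bp
  42→64: 22 bp
  64→74: 10 bp
  74→85: 11 bp
  85→2 (wrap): 88-85+2 = 5 bp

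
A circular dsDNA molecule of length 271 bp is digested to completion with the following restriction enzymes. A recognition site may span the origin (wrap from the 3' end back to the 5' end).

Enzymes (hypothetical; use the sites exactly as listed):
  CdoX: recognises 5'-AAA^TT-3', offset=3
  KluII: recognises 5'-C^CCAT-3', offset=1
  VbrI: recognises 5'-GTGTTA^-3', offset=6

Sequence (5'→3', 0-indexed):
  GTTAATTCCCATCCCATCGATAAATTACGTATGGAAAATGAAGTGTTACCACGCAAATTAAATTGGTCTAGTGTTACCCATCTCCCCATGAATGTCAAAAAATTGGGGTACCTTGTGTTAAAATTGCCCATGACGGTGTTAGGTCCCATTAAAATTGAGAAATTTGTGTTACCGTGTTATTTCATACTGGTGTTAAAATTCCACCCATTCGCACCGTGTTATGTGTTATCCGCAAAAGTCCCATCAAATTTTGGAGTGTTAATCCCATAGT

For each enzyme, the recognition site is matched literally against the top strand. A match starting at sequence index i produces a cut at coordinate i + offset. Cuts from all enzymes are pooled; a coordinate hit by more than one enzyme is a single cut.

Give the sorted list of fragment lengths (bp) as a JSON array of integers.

Per-enzyme occurrences:
  CdoX (AAATT, off=3): starts [21, 54, 59, 99, 120, 151, 159, 195, 245] → cuts [24, 57, 62, 102, 123, 154, 162, 198, 248]
  KluII (CCCAT, off=1): starts [7, 12, 76, 84, 126, 144, 203, 239, 263] → cuts [8, 13, 77, 85, 127, 145, 204, 240, 264]
  VbrI (GTGTTA, off=6): starts [42, 70, 114, 135, 165, 173, 189, 215, 222, 255, 269] → cuts [4, 48, 76, 120, 141, 171, 179, 195, 221, 228, 261]

Pooled cuts: [4, 8, 13, 24, 48, 57, 62, 76, 77, 85, 102, 120, 123, 127, 141, 145, 154, 162, 171, 179, 195, 198, 204, 221, 228, 240, 248, 261, 264]

Fragment lengths:
  4→8: 4 bp
  8→13: 5 bp
  13→24: 11 bp
  24→48: 24 bp
  48→57: 9 bp
  57→62: 5 bp
  62→76: 14 bp
  76→77: 1 bp
  77→85: 8 bp
  85→102: 17 bp
  102→120: 18 bp
  120→123: 3 bp
  123→127: 4 bp
  127→141: 14 bp
  141→145: 4 bp
  145→154: 9 bp
  154→162: 8 bp
  162→171: 9 bp
  171→179: 8 bp
  179→195: 16 bp
  195→198: 3 bp
  198→204: 6 bp
  204→221: 17 bp
  221→228: 7 bp
  228→240: 12 bp
  240→248: 8 bp
  248→261: 13 bp
  261→264: 3 bp
  264→4 (wrap): 271-264+4 = 11 bp

[1,3,3,3,4,4,4,5,5,6,7,8,8,8,8,9,9,9,11,11,12,13,14,14,16,17,17,18,24]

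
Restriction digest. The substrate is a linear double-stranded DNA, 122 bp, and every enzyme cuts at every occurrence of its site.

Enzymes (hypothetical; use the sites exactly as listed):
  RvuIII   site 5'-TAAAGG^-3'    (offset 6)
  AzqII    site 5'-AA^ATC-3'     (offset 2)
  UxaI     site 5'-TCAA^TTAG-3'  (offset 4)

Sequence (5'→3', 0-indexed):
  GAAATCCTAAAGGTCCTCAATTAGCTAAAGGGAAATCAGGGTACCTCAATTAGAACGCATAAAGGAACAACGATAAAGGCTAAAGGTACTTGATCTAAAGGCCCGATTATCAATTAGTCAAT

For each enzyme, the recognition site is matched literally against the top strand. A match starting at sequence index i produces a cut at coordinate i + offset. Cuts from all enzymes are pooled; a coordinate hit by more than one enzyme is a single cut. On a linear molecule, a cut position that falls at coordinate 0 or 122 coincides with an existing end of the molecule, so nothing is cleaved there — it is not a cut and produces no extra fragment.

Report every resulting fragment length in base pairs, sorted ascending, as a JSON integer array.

Site scan:
  RvuIII (TAAAGG, off=6): starts [7, 25, 59, 73, 80, 95] → cuts [13, 31, 65, 79, 86, 101]
  AzqII (AAATC, off=2): starts [1, 32] → cuts [3, 34]
  UxaI (TCAATTAG, off=4): starts [16, 45, 109] → cuts [20, 49, 113]

All cut coordinates (distinct, sorted): [3, 13, 20, 31, 34, 49, 65, 79, 86, 101, 113]

Fragment lengths:
  [0,3): 3 bp
  [3,13): 10 bp
  [13,20): 7 bp
  [20,31): 11 bp
  [31,34): 3 bp
  [34,49): 15 bp
  [49,65): 16 bp
  [65,79): 14 bp
  [79,86): 7 bp
  [86,101): 15 bp
  [101,113): 12 bp
  [113,122): 9 bp

[3,3,7,7,9,10,11,12,14,15,15,16]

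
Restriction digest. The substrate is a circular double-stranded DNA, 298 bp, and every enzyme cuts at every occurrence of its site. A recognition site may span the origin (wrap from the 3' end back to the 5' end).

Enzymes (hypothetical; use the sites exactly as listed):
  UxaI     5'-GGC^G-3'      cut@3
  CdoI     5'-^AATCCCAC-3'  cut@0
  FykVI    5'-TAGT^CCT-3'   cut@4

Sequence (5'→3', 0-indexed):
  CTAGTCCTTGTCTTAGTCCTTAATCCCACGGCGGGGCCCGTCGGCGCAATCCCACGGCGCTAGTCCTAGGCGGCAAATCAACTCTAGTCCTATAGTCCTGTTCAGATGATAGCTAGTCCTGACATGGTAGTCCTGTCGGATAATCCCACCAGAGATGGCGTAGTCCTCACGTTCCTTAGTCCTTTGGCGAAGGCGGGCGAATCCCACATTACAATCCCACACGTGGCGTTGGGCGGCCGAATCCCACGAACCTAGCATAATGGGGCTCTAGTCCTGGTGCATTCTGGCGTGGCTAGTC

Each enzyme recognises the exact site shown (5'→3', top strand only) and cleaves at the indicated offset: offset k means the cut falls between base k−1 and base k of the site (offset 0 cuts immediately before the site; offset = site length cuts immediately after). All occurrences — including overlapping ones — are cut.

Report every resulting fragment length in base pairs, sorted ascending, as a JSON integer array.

Site scan:
  UxaI GGCG/3: at [29, 42, 55, 68, 156, 185, 191, 195, 224, 231, 285] ⇒ [32, 45, 58, 71, 159, 188, 194, 198, 227, 234, 288]
  CdoI AATCCCAC/0: at [21, 47, 141, 199, 212, 239] ⇒ [21, 47, 141, 199, 212, 239]
  FykVI TAGTCCT/4: at [1, 13, 60, 84, 92, 113, 127, 160, 176, 268, 293] ⇒ [5, 17, 64, 88, 96, 117, 131, 164, 180, 272, 297]

Pooled cuts: [5, 17, 21, 32, 45, 47, 58, 64, 71, 88, 96, 117, 131, 141, 159, 164, 180, 188, 194, 198, 199, 212, 227, 234, 239, 272, 288, 297]

Fragments:
  5→17: 12 bp
  17→21: 4 bp
  21→32: 11 bp
  32→45: 13 bp
  45→47: 2 bp
  47→58: 11 bp
  58→64: 6 bp
  64→71: 7 bp
  71→88: 17 bp
  88→96: 8 bp
  96→117: 21 bp
  117→131: 14 bp
  131→141: 10 bp
  141→159: 18 bp
  159→164: 5 bp
  164→180: 16 bp
  180→188: 8 bp
  188→194: 6 bp
  194→198: 4 bp
  198→199: 1 bp
  199→212: 13 bp
  212→227: 15 bp
  227→234: 7 bp
  234→239: 5 bp
  239→272: 33 bp
  272→288: 16 bp
  288→297: 9 bp
  297→5 (wrap): 298-297+5 = 6 bp

[1,2,4,4,5,5,6,6,6,7,7,8,8,9,10,11,11,12,13,13,14,15,16,16,17,18,21,33]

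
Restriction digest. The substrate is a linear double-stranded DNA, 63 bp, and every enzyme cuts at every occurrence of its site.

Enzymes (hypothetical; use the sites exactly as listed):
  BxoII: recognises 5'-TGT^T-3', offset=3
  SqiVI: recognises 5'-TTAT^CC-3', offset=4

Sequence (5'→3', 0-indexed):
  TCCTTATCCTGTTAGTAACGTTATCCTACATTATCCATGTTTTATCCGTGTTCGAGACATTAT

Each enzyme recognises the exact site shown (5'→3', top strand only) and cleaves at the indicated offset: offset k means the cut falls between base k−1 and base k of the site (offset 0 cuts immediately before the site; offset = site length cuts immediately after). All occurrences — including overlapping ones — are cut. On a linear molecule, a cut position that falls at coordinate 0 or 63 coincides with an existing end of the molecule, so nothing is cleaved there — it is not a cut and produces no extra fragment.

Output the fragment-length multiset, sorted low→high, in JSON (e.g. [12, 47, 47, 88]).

Per-enzyme occurrences:
  BxoII TGTT/3: at [9, 37, 48] ⇒ [12, 40, 51]
  SqiVI TTATCC/4: at [3, 20, 30, 41] ⇒ [7, 24, 34, 45]

Pooled cuts: [7, 12, 24, 34, 40, 45, 51]

Fragments:
  [0,7): 7 bp
  [7,12): 5 bp
  [12,24): 12 bp
  [24,34): 10 bp
  [34,40): 6 bp
  [40,45): 5 bp
  [45,51): 6 bp
  [51,63): 12 bp

[5,5,6,6,7,10,12,12]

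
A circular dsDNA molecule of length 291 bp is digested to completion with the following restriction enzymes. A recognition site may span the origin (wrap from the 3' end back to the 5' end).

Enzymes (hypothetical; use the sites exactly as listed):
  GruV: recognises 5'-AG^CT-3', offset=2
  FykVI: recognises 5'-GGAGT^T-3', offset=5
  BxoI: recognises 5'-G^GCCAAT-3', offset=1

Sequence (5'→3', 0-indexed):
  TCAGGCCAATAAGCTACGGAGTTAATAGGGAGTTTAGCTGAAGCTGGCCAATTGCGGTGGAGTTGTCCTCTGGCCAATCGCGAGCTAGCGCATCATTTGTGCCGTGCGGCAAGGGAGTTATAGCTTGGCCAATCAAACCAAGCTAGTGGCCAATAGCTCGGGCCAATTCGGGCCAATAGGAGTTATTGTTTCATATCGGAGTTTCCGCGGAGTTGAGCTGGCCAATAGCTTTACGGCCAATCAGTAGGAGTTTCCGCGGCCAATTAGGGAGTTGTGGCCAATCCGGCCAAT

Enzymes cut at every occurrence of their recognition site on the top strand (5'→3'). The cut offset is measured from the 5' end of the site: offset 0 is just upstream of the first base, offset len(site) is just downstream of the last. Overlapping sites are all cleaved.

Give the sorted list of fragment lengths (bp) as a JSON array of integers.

[3,3,4,4,4,4,5,5,6,6,7,7,8,8,9,9,9,9,10,10,11,11,12,12,14,15,16,17,19,34]

Per-enzyme occurrences:
  GruV (AGCT, off=2): starts [11, 35, 41, 82, 121, 140, 154, 215, 226] → cuts [13, 37, 43, 84, 123, 142, 156, 217, 228]
  FykVI (GGAGTT, off=5): starts [17, 28, 58, 113, 178, 197, 208, 246, 267] → cuts [22, 33, 63, 118, 183, 202, 213, 251, 272]
  BxoI (GGCCAAT, off=1): starts [3, 45, 71, 126, 147, 160, 170, 219, 234, 257, 275, 284] → cuts [4, 46, 72, 127, 148, 161, 171, 220, 235, 258, 276, 285]

All cut coordinates (distinct, sorted): [4, 13, 22, 33, 37, 43, 46, 63, 72, 84, 118, 123, 127, 142, 148, 156, 161, 171, 183, 202, 213, 217, 220, 228, 235, 251, 258, 272, 276, 285]

Fragments:
  4→13: 9 bp
  13→22: 9 bp
  22→33: 11 bp
  33→37: 4 bp
  37→43: 6 bp
  43→46: 3 bp
  46→63: 17 bp
  63→72: 9 bp
  72→84: 12 bp
  84→118: 34 bp
  118→123: 5 bp
  123→127: 4 bp
  127→142: 15 bp
  142→148: 6 bp
  148→156: 8 bp
  156→161: 5 bp
  161→171: 10 bp
  171→183: 12 bp
  183→202: 19 bp
  202→213: 11 bp
  213→217: 4 bp
  217→220: 3 bp
  220→228: 8 bp
  228→235: 7 bp
  235→251: 16 bp
  251→258: 7 bp
  258→272: 14 bp
  272→276: 4 bp
  276→285: 9 bp
  285→4 (wrap): 291-285+4 = 10 bp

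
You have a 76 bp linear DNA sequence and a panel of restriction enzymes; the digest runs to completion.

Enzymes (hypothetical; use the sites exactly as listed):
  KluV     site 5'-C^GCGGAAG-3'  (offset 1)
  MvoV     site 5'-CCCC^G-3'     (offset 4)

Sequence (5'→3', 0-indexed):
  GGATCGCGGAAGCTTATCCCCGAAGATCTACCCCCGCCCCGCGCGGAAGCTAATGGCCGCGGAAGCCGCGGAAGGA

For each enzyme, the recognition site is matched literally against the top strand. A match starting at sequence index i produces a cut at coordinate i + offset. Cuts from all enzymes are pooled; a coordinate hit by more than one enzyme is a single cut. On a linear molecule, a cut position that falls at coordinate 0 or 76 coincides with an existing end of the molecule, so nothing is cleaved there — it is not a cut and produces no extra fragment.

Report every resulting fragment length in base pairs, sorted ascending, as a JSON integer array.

Scan for sites:
  KluV (CGCGGAAG, off=1): starts [4, 41, 57, 66] → cuts [5, 42, 58, 67]
  MvoV (CCCCG, off=4): starts [17, 31, 36] → cuts [21, 35, 40]

Pooled cuts: [5, 21, 35, 40, 42, 58, 67]

Fragment lengths:
  [0,5): 5 bp
  [5,21): 16 bp
  [21,35): 14 bp
  [35,40): 5 bp
  [40,42): 2 bp
  [42,58): 16 bp
  [58,67): 9 bp
  [67,76): 9 bp

[2,5,5,9,9,14,16,16]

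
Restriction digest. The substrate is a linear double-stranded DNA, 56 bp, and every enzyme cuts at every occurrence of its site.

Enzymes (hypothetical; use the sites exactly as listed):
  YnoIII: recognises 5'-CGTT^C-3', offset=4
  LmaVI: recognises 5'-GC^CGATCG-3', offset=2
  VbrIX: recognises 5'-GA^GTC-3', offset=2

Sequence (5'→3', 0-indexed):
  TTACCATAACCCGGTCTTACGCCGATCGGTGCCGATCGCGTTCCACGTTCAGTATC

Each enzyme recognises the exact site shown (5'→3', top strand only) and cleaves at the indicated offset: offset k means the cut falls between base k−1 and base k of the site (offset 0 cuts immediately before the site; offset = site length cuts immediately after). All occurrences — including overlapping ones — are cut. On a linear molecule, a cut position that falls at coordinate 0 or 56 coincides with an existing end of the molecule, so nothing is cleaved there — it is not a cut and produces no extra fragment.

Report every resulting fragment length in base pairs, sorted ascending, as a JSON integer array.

Site scan:
  YnoIII (CGTTC, off=4): starts [38, 45] → cuts [42, 49]
  LmaVI (GCCGATCG, off=2): starts [20, 30] → cuts [22, 32]
  VbrIX (GAGTC, off=2): no sites

All cut coordinates (distinct, sorted): [22, 32, 42, 49]

Fragment lengths:
  [0,22): 22 bp
  [22,32): 10 bp
  [32,42): 10 bp
  [42,49): 7 bp
  [49,56): 7 bp

[7,7,10,10,22]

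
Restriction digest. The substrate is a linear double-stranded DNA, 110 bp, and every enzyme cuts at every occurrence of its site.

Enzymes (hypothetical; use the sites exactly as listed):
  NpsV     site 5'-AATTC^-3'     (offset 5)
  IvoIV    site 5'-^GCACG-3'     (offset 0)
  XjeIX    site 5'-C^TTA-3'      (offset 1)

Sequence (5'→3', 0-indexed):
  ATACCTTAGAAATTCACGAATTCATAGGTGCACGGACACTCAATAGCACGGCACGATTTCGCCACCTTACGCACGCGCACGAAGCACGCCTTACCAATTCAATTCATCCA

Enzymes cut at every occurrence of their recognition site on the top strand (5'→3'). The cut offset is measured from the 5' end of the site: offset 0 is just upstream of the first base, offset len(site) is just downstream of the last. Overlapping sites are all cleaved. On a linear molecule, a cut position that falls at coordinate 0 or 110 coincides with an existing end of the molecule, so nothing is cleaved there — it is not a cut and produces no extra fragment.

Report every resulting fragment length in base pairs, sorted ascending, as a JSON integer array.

[4,5,5,5,5,6,6,7,7,8,10,10,16,16]

Per-enzyme occurrences:
  NpsV (AATTC, off=5): starts [10, 18, 95, 100] → cuts [15, 23, 100, 105]
  IvoIV (GCACG, off=0): starts [29, 45, 50, 70, 76, 83] → cuts [29, 45, 50, 70, 76, 83]
  XjeIX (CTTA, off=1): starts [4, 65, 89] → cuts [5, 66, 90]

All cut coordinates (distinct, sorted): [5, 15, 23, 29, 45, 50, 66, 70, 76, 83, 90, 100, 105]

Fragment lengths:
  [0,5): 5 bp
  [5,15): 10 bp
  [15,23): 8 bp
  [23,29): 6 bp
  [29,45): 16 bp
  [45,50): 5 bp
  [50,66): 16 bp
  [66,70): 4 bp
  [70,76): 6 bp
  [76,83): 7 bp
  [83,90): 7 bp
  [90,100): 10 bp
  [100,105): 5 bp
  [105,110): 5 bp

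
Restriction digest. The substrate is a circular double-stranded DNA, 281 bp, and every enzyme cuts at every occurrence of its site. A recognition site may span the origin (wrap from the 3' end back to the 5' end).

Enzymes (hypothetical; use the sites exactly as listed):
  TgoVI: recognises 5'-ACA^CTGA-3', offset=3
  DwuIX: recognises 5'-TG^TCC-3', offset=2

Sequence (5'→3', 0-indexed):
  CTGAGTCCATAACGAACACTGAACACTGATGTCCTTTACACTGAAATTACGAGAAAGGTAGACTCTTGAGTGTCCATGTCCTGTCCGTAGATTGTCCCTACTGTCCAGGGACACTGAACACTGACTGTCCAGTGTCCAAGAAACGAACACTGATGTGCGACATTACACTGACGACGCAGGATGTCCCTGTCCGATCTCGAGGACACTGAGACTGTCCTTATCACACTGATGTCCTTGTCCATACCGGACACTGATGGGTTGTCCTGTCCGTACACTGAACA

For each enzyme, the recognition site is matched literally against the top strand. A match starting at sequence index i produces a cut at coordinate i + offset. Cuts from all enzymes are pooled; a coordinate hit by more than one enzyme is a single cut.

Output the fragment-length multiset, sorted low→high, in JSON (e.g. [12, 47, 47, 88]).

Per-enzyme occurrences:
  TgoVI ACACTGA/3: at [15, 22, 37, 110, 117, 146, 164, 202, 222, 247, 271, 278] ⇒ [0, 18, 25, 40, 113, 120, 149, 167, 205, 225, 250, 274]
  DwuIX TGTCC/2: at [29, 70, 76, 81, 92, 101, 125, 132, 181, 187, 212, 229, 235, 259, 264] ⇒ [31, 72, 78, 83, 94, 103, 127, 134, 183, 189, 214, 231, 237, 261, 266]

Pooled cuts: [0, 18, 25, 31, 40, 72, 78, 83, 94, 103, 113, 120, 127, 134, 149, 167, 183, 189, 205, 214, 225, 231, 237, 250, 261, 266, 274]

Fragments:
  0→18: 18 bp
  18→25: 7 bp
  25→31: 6 bp
  31→40: 9 bp
  40→72: 32 bp
  72→78: 6 bp
  78→83: 5 bp
  83→94: 11 bp
  94→103: 9 bp
  103→113: 10 bp
  113→120: 7 bp
  120→127: 7 bp
  127→134: 7 bp
  134→149: 15 bp
  149→167: 18 bp
  167→183: 16 bp
  183→189: 6 bp
  189→205: 16 bp
  205→214: 9 bp
  214→225: 11 bp
  225→231: 6 bp
  231→237: 6 bp
  237→250: 13 bp
  250→261: 11 bp
  261→266: 5 bp
  266→274: 8 bp
  274→0 (wrap): 281-274+0 = 7 bp

[5,5,6,6,6,6,6,7,7,7,7,7,8,9,9,9,10,11,11,11,13,15,16,16,18,18,32]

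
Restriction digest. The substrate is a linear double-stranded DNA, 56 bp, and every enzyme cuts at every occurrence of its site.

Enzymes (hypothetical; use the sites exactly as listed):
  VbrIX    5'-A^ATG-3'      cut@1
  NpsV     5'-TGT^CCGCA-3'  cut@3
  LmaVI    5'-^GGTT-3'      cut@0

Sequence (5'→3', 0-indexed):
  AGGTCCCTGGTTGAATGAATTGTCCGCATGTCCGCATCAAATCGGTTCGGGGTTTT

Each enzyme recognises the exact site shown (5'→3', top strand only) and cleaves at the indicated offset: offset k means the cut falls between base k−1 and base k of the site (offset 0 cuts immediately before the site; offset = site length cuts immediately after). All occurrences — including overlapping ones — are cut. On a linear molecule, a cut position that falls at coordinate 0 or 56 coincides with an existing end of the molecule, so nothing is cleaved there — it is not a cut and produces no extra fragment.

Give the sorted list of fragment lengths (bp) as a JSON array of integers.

[6,6,7,8,8,9,12]

Site scan:
  VbrIX (AATG, off=1): starts [13] → cuts [14]
  NpsV (TGTCCGCA, off=3): starts [20, 28] → cuts [23, 31]
  LmaVI (GGTT, off=0): starts [8, 43, 50] → cuts [8, 43, 50]

All cut coordinates (distinct, sorted): [8, 14, 23, 31, 43, 50]

Fragments:
  [0,8): 8 bp
  [8,14): 6 bp
  [14,23): 9 bp
  [23,31): 8 bp
  [31,43): 12 bp
  [43,50): 7 bp
  [50,56): 6 bp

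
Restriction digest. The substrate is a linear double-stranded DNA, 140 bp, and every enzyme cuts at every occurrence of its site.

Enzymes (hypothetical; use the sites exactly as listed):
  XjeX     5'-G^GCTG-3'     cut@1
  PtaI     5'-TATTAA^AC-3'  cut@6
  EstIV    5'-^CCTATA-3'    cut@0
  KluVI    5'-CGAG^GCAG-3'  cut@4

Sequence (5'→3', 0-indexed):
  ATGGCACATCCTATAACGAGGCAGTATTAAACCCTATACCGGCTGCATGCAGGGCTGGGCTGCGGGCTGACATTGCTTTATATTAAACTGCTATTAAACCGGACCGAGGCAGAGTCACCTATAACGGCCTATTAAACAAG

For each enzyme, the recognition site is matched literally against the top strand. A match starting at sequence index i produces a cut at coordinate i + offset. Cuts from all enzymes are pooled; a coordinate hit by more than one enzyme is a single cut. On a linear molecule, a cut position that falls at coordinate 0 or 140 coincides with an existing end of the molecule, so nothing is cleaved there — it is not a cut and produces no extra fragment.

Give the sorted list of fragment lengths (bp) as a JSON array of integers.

[2,5,5,7,9,9,9,10,11,11,11,12,18,21]

Scan for sites:
  XjeX (GGCTG, off=1): starts [40, 52, 57, 64] → cuts [41, 53, 58, 65]
  PtaI (TATTAAAC, off=6): starts [24, 80, 91, 129] → cuts [30, 86, 97, 135]
  EstIV (CCTATA, off=0): starts [9, 32, 117] → cuts [9, 32, 117]
  KluVI (CGAGGCAG, off=4): starts [16, 104] → cuts [20, 108]

Pooled cuts: [9, 20, 30, 32, 41, 53, 58, 65, 86, 97, 108, 117, 135]

Fragments:
  [0,9): 9 bp
  [9,20): 11 bp
  [20,30): 10 bp
  [30,32): 2 bp
  [32,41): 9 bp
  [41,53): 12 bp
  [53,58): 5 bp
  [58,65): 7 bp
  [65,86): 21 bp
  [86,97): 11 bp
  [97,108): 11 bp
  [108,117): 9 bp
  [117,135): 18 bp
  [135,140): 5 bp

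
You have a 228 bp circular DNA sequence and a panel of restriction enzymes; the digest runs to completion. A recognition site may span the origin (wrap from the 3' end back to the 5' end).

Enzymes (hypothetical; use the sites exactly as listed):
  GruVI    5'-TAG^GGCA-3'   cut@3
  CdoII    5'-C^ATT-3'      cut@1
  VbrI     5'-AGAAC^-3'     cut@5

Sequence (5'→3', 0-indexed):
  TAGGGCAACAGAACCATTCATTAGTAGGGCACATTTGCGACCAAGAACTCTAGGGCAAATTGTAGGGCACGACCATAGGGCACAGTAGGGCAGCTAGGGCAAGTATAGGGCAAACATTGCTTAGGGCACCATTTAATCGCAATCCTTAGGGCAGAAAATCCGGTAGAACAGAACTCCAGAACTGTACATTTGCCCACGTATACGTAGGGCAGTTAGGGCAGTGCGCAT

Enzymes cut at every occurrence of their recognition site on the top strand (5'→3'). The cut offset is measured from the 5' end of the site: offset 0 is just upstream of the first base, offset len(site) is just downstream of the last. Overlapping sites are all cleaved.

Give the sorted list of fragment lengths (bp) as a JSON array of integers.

Per-enzyme occurrences:
  GruVI TAGGGCA/3: at [0, 24, 50, 62, 75, 85, 94, 105, 121, 146, 204, 213] ⇒ [3, 27, 53, 65, 78, 88, 97, 108, 124, 149, 207, 216]
  CdoII CATT/1: at [14, 18, 31, 114, 129, 186, 225] ⇒ [15, 19, 32, 115, 130, 187, 226]
  VbrI AGAAC/5: at [9, 43, 164, 169, 177] ⇒ [14, 48, 169, 174, 182]

All cut coordinates (distinct, sorted): [3, 14, 15, 19, 27, 32, 48, 53, 65, 78, 88, 97, 108, 115, 124, 130, 149, 169, 174, 182, 187, 207, 216, 226]

Fragment lengths:
  3→14: 11 bp
  14→15: 1 bp
  15→19: 4 bp
  19→27: 8 bp
  27→32: 5 bp
  32→48: 16 bp
  48→53: 5 bp
  53→65: 12 bp
  65→78: 13 bp
  78→88: 10 bp
  88→97: 9 bp
  97→108: 11 bp
  108→115: 7 bp
  115→124: 9 bp
  124→130: 6 bp
  130→149: 19 bp
  149→169: 20 bp
  169→174: 5 bp
  174→182: 8 bp
  182→187: 5 bp
  187→207: 20 bp
  207→216: 9 bp
  216→226: 10 bp
  226→3 (wrap): 228-226+3 = 5 bp

[1,4,5,5,5,5,5,6,7,8,8,9,9,9,10,10,11,11,12,13,16,19,20,20]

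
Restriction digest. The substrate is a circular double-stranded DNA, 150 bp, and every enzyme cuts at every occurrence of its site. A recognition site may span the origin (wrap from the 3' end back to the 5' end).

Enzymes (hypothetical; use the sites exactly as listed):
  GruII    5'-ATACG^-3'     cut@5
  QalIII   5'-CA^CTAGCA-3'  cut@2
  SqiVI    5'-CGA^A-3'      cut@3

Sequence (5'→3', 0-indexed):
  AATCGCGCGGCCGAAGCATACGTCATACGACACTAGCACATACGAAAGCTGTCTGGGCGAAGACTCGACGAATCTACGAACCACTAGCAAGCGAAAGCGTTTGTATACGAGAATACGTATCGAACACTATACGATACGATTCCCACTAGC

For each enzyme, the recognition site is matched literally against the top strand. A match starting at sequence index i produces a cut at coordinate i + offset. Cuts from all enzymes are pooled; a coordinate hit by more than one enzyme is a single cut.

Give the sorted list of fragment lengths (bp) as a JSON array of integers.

Site scan:
  GruII ATACG/5: at [17, 24, 39, 104, 112, 128, 133] ⇒ [22, 29, 44, 109, 117, 133, 138]
  QalIII CACTAGCA/2: at [30, 81, 143] ⇒ [32, 83, 145]
  SqiVI CGAA/3: at [11, 42, 57, 68, 76, 91, 120] ⇒ [14, 45, 60, 71, 79, 94, 123]

Pooled cuts: [14, 22, 29, 32, 44, 45, 60, 71, 79, 83, 94, 109, 117, 123, 133, 138, 145]

Fragment lengths:
  14→22: 8 bp
  22→29: 7 bp
  29→32: 3 bp
  32→44: 12 bp
  44→45: 1 bp
  45→60: 15 bp
  60→71: 11 bp
  71→79: 8 bp
  79→83: 4 bp
  83→94: 11 bp
  94→109: 15 bp
  109→117: 8 bp
  117→123: 6 bp
  123→133: 10 bp
  133→138: 5 bp
  138→145: 7 bp
  145→14 (wrap): 150-145+14 = 19 bp

[1,3,4,5,6,7,7,8,8,8,10,11,11,12,15,15,19]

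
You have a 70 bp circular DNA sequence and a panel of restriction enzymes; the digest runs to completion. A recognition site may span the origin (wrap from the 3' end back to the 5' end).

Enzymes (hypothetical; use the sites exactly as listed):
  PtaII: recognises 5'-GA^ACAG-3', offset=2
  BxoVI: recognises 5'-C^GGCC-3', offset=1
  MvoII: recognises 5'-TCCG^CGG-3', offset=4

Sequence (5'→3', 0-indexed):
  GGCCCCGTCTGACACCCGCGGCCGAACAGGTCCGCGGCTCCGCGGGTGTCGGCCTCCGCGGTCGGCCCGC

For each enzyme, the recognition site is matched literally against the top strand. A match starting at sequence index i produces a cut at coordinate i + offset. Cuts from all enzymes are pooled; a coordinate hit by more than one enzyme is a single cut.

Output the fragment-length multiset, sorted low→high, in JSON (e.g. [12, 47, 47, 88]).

[5,6,7,8,8,8,9,19]

Per-enzyme occurrences:
  PtaII (GAACAG, off=2): starts [23] → cuts [25]
  BxoVI (CGGCC, off=1): starts [18, 49, 62, 69] → cuts [0, 19, 50, 63]
  MvoII (TCCGCGG, off=4): starts [30, 38, 54] → cuts [34, 42, 58]

Pooled cuts: [0, 19, 25, 34, 42, 50, 58, 63]

Fragments:
  0→19: 19 bp
  19→25: 6 bp
  25→34: 9 bp
  34→42: 8 bp
  42→50: 8 bp
  50→58: 8 bp
  58→63: 5 bp
  63→0 (wrap): 70-63+0 = 7 bp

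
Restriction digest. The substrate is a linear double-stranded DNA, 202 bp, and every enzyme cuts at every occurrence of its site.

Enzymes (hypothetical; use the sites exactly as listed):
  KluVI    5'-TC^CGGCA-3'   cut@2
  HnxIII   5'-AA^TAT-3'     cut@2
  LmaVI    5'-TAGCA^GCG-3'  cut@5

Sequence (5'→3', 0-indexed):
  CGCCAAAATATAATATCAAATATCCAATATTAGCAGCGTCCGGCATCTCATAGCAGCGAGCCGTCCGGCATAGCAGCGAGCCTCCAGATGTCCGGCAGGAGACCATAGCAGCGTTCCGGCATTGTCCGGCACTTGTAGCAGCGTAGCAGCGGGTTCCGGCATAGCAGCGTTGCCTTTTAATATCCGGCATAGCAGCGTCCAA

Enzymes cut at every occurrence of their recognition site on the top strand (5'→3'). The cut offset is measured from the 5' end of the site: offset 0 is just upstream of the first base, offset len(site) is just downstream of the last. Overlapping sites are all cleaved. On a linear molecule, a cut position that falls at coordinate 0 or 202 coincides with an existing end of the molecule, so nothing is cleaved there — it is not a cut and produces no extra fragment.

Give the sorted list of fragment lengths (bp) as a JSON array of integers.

[4,5,5,6,7,7,8,8,8,8,8,10,10,10,10,10,14,14,15,17,18]

Site scan:
  KluVI TCCGGCA/2: at [38, 63, 90, 114, 124, 154, 182] ⇒ [40, 65, 92, 116, 126, 156, 184]
  HnxIII AATAT/2: at [6, 11, 18, 25, 178] ⇒ [8, 13, 20, 27, 180]
  LmaVI TAGCAGCG/5: at [30, 50, 70, 105, 135, 143, 161, 189] ⇒ [35, 55, 75, 110, 140, 148, 166, 194]

All cut coordinates (distinct, sorted): [8, 13, 20, 27, 35, 40, 55, 65, 75, 92, 110, 116, 126, 140, 148, 156, 166, 180, 184, 194]

Fragments:
  [0,8): 8 bp
  [8,13): 5 bp
  [13,20): 7 bp
  [20,27): 7 bp
  [27,35): 8 bp
  [35,40): 5 bp
  [40,55): 15 bp
  [55,65): 10 bp
  [65,75): 10 bp
  [75,92): 17 bp
  [92,110): 18 bp
  [110,116): 6 bp
  [116,126): 10 bp
  [126,140): 14 bp
  [140,148): 8 bp
  [148,156): 8 bp
  [156,166): 10 bp
  [166,180): 14 bp
  [180,184): 4 bp
  [184,194): 10 bp
  [194,202): 8 bp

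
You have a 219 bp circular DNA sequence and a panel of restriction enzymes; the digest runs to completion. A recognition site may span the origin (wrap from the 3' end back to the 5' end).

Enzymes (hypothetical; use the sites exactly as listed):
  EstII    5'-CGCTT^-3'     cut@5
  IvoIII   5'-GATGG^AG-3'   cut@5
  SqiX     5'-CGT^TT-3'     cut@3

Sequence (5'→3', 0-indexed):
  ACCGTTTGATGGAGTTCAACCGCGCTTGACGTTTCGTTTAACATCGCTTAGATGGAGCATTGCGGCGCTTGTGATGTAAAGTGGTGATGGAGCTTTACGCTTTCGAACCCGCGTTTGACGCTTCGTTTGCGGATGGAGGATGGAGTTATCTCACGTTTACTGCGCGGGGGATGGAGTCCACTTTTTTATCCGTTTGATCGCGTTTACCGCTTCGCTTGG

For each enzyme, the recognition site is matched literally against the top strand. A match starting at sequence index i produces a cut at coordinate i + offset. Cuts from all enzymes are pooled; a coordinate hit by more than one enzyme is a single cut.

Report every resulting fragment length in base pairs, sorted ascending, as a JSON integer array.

[3,5,5,5,6,7,7,7,9,9,10,10,12,12,12,13,15,15,18,19,20]

Site scan:
  EstII CGCTT/5: at [22, 44, 65, 97, 118, 207, 212] ⇒ [27, 49, 70, 102, 123, 212, 217]
  IvoIII GATGGAG/5: at [7, 50, 85, 131, 138, 169] ⇒ [12, 55, 90, 136, 143, 174]
  SqiX CGTTT/3: at [2, 29, 34, 111, 123, 153, 190, 200] ⇒ [5, 32, 37, 114, 126, 156, 193, 203]

Pooled cuts: [5, 12, 27, 32, 37, 49, 55, 70, 90, 102, 114, 123, 126, 136, 143, 156, 174, 193, 203, 212, 217]

Fragments:
  5→12: 7 bp
  12→27: 15 bp
  27→32: 5 bp
  32→37: 5 bp
  37→49: 12 bp
  49→55: 6 bp
  55→70: 15 bp
  70→90: 20 bp
  90→102: 12 bp
  102→114: 12 bp
  114→123: 9 bp
  123→126: 3 bp
  126→136: 10 bp
  136→143: 7 bp
  143→156: 13 bp
  156→174: 18 bp
  174→193: 19 bp
  193→203: 10 bp
  203→212: 9 bp
  212→217: 5 bp
  217→5 (wrap): 219-217+5 = 7 bp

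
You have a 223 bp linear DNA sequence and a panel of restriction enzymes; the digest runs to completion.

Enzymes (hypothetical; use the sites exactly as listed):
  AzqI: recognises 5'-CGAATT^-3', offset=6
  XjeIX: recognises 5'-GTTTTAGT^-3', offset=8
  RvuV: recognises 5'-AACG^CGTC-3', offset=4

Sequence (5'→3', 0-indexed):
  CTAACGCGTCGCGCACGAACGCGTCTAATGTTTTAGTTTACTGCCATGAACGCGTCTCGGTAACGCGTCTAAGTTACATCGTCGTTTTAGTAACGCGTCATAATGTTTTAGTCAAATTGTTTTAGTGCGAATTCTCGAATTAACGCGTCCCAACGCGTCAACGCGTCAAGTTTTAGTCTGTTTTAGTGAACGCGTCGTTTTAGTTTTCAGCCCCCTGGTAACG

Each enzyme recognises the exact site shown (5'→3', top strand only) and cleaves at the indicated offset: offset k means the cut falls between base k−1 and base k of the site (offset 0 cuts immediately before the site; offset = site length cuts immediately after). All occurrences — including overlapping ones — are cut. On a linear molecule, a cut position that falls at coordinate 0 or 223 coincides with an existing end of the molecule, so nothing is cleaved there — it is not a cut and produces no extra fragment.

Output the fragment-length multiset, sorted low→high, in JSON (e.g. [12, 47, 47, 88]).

Per-enzyme occurrences:
  AzqI (CGAATT, off=6): starts [127, 135] → cuts [133, 141]
  XjeIX (GTTTTAGT, off=8): starts [29, 83, 104, 118, 169, 179, 196] → cuts [37, 91, 112, 126, 177, 187, 204]
  RvuV (AACGCGTC, off=4): starts [2, 17, 48, 61, 91, 141, 151, 159, 188] → cuts [6, 21, 52, 65, 95, 145, 155, 163, 192]

Pooled cuts: [6, 21, 37, 52, 65, 91, 95, 112, 126, 133, 141, 145, 155, 163, 177, 187, 192, 204]

Fragment lengths:
  [0,6): 6 bp
  [6,21): 15 bp
  [21,37): 16 bp
  [37,52): 15 bp
  [52,65): 13 bp
  [65,91): 26 bp
  [91,95): 4 bp
  [95,112): 17 bp
  [112,126): 14 bp
  [126,133): 7 bp
  [133,141): 8 bp
  [141,145): 4 bp
  [145,155): 10 bp
  [155,163): 8 bp
  [163,177): 14 bp
  [177,187): 10 bp
  [187,192): 5 bp
  [192,204): 12 bp
  [204,223): 19 bp

[4,4,5,6,7,8,8,10,10,12,13,14,14,15,15,16,17,19,26]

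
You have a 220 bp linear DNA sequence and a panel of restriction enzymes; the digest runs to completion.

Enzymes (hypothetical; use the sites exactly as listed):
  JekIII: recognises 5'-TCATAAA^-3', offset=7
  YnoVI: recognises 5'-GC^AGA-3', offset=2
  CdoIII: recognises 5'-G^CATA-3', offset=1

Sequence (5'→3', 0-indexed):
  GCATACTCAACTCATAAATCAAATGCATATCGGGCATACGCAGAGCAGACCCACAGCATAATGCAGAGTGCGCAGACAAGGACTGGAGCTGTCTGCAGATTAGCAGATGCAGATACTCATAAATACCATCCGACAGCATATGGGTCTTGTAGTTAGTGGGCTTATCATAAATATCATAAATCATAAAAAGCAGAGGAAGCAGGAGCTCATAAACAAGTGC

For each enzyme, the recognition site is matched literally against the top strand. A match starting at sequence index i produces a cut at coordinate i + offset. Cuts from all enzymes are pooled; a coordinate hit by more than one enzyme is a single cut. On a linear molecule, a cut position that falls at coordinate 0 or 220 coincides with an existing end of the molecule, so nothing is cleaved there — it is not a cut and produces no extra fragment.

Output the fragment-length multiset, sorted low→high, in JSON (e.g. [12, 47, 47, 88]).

[1,4,5,6,7,7,7,7,8,8,9,9,9,10,13,13,17,22,23,35]

Site scan:
  JekIII (TCATAAA, off=7): starts [11, 116, 164, 173, 180, 206] → cuts [18, 123, 171, 180, 187, 213]
  YnoVI (GCAGA, off=2): starts [39, 44, 62, 71, 94, 102, 108, 189] → cuts [41, 46, 64, 73, 96, 104, 110, 191]
  CdoIII (GCATA, off=1): starts [0, 24, 33, 55, 135] → cuts [1, 25, 34, 56, 136]

Pooled cuts: [1, 18, 25, 34, 41, 46, 56, 64, 73, 96, 104, 110, 123, 136, 171, 180, 187, 191, 213]

Fragment lengths:
  [0,1): 1 bp
  [1,18): 17 bp
  [18,25): 7 bp
  [25,34): 9 bp
  [34,41): 7 bp
  [41,46): 5 bp
  [46,56): 10 bp
  [56,64): 8 bp
  [64,73): 9 bp
  [73,96): 23 bp
  [96,104): 8 bp
  [104,110): 6 bp
  [110,123): 13 bp
  [123,136): 13 bp
  [136,171): 35 bp
  [171,180): 9 bp
  [180,187): 7 bp
  [187,191): 4 bp
  [191,213): 22 bp
  [213,220): 7 bp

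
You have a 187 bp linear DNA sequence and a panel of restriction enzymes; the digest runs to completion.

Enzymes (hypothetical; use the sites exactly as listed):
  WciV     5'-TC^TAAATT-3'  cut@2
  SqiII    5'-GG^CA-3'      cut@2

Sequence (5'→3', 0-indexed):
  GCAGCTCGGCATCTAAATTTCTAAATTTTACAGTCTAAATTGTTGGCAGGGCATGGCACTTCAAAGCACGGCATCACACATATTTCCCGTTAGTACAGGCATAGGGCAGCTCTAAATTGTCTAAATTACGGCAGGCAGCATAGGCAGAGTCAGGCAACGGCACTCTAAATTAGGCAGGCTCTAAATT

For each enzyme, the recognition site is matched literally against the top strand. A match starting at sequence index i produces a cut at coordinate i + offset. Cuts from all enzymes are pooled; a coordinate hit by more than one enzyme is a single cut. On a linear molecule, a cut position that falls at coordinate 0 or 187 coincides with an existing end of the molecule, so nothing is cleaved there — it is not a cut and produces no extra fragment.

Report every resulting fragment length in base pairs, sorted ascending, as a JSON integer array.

Per-enzyme occurrences:
  WciV (TCTAAATT, off=2): starts [11, 19, 33, 110, 119, 163, 179] → cuts [13, 21, 35, 112, 121, 165, 181]
  SqiII (GGCA, off=2): starts [7, 44, 49, 54, 69, 97, 104, 129, 133, 142, 152, 158, 172] → cuts [9, 46, 51, 56, 71, 99, 106, 131, 135, 144, 154, 160, 174]

Pooled cuts: [9, 13, 21, 35, 46, 51, 56, 71, 99, 106, 112, 121, 131, 135, 144, 154, 160, 165, 174, 181]

Fragments:
  [0,9): 9 bp
  [9,13): 4 bp
  [13,21): 8 bp
  [21,35): 14 bp
  [35,46): 11 bp
  [46,51): 5 bp
  [51,56): 5 bp
  [56,71): 15 bp
  [71,99): 28 bp
  [99,106): 7 bp
  [106,112): 6 bp
  [112,121): 9 bp
  [121,131): 10 bp
  [131,135): 4 bp
  [135,144): 9 bp
  [144,154): 10 bp
  [154,160): 6 bp
  [160,165): 5 bp
  [165,174): 9 bp
  [174,181): 7 bp
  [181,187): 6 bp

[4,4,5,5,5,6,6,6,7,7,8,9,9,9,9,10,10,11,14,15,28]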